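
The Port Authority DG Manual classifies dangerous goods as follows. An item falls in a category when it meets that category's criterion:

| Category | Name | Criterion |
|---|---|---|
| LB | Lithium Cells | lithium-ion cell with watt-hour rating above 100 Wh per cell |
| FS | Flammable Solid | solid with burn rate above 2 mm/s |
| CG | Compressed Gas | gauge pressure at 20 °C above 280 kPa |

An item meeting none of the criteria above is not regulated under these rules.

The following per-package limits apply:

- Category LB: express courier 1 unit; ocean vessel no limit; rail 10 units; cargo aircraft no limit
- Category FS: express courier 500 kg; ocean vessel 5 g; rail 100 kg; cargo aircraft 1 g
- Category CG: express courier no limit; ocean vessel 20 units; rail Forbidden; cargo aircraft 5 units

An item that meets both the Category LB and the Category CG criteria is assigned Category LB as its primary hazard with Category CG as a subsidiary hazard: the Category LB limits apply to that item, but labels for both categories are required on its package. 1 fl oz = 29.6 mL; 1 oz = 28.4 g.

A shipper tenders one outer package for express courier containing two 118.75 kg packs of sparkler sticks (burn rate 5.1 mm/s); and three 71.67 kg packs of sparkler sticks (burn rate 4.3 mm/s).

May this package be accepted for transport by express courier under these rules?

Sparkler sticks: burn rate 5.1 mm/s > 2 mm/s → Category FS (Flammable Solid).
With burn rate 4.3 mm/s (> 2 mm/s), the sparkler sticks fall in Category FS.
Total Category FS: (two 118.75 kg packs = 237.5 kg) + (three 71.67 kg packs = 215.01 kg) = 452.51 kg.
That is within the Category FS express courier limit of 500 kg.

Yes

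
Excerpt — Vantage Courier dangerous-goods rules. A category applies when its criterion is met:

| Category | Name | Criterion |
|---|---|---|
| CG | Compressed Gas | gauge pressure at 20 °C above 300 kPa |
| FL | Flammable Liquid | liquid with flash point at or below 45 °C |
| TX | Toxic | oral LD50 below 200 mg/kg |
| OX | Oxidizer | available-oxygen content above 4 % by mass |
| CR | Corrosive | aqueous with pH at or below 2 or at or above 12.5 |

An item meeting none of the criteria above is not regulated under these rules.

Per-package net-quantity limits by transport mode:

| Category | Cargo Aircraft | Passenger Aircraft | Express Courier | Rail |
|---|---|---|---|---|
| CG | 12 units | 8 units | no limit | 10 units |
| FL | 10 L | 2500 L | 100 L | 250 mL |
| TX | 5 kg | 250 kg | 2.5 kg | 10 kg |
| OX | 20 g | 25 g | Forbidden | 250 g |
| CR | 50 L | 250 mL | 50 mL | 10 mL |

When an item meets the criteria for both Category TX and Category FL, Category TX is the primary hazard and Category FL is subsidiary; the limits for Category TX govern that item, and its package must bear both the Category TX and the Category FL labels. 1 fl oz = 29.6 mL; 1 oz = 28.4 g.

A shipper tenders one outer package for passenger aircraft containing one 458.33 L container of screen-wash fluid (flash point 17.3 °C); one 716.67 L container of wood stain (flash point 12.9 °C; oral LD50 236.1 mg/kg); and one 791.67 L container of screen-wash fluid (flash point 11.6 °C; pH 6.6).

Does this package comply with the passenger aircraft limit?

Yes

With flash point 17.3 °C (≤ 45 °C), the screen-wash fluid falls in Category FL.
Wood stain: flash point 12.9 °C ≤ 45 °C → Category FL (Flammable Liquid).
Flash point 11.6 °C meets the Category FL criterion (Flammable Liquid), so the screen-wash fluid is Category FL.
Total Category FL: 458.33 L + 716.67 L + 791.67 L = 1966.67 L.
That is within the Category FL passenger aircraft limit of 2500 L.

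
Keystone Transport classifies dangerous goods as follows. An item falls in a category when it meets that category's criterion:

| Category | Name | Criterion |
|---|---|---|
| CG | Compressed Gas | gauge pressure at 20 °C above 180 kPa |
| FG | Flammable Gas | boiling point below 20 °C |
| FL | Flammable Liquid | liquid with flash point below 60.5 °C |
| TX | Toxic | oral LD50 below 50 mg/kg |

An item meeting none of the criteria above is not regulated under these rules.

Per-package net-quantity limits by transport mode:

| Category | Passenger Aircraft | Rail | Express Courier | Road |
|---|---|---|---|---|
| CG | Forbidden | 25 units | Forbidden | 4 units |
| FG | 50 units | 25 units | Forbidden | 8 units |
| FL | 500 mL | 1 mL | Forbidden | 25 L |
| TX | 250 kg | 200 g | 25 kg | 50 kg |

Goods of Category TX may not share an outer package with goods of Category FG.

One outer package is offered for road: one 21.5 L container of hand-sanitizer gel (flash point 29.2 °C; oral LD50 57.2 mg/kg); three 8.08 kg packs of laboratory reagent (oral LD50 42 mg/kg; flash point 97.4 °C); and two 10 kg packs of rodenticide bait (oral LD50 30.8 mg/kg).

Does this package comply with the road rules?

Yes

Hand-sanitizer gel: flash point 29.2 °C < 60.5 °C → Category FL (Flammable Liquid).
With oral LD50 42 mg/kg (< 50 mg/kg), the laboratory reagent falls in Category TX.
Oral LD50 30.8 mg/kg meets the Category TX criterion (Toxic), so the rodenticide bait is Category TX.
Category TX net quantity: (three 8.08 kg packs = 24.24 kg) + (two 10 kg packs = 20 kg) = 44.24 kg.
That is within the Category TX road limit of 50 kg.
Category FL quantity: 21.5 L.
21.5 L ≤ 25 L (road limit, Category FL) — within limit.
The segregation rule (Category TX with Category FG) does not apply to Category TX with Category FL.
Every hazard category is within its road limit and no segregation rule is violated.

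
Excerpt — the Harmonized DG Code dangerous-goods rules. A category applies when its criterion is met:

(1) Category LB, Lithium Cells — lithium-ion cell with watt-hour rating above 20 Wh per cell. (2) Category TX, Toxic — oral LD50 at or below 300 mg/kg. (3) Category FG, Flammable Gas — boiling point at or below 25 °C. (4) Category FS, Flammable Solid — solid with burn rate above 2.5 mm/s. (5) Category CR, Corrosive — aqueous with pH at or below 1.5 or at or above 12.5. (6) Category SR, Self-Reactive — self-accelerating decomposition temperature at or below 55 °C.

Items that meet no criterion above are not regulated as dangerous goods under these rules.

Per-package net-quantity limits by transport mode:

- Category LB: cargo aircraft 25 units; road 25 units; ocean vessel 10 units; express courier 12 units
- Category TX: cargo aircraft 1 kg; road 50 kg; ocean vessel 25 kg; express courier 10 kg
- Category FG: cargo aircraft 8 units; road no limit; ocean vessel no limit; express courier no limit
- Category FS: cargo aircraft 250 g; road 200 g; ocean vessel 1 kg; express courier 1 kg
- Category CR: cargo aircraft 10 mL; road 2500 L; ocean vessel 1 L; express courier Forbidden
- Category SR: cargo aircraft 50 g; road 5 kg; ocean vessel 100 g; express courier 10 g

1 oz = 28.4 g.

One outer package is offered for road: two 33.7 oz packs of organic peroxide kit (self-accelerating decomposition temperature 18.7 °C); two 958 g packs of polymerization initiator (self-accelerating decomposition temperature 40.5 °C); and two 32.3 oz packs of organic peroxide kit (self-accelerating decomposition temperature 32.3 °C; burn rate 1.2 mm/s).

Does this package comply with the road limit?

With self-accelerating decomposition temperature 18.7 °C (≤ 55 °C), the organic peroxide kit falls in Category SR.
Polymerization initiator: self-accelerating decomposition temperature 40.5 °C ≤ 55 °C → Category SR (Self-Reactive).
The organic peroxide kit has self-accelerating decomposition temperature 32.3 °C, which is ≤ 55 °C, so it is Category SR (Self-Reactive).
Category SR net quantity: (two 33.7 oz packs = 1914.16 g) + (two 958 g packs = 1.916 kg) + (two 32.3 oz packs = 1834.64 g) = 5664.8 g.
That exceeds the Category SR road limit of 5 kg.

No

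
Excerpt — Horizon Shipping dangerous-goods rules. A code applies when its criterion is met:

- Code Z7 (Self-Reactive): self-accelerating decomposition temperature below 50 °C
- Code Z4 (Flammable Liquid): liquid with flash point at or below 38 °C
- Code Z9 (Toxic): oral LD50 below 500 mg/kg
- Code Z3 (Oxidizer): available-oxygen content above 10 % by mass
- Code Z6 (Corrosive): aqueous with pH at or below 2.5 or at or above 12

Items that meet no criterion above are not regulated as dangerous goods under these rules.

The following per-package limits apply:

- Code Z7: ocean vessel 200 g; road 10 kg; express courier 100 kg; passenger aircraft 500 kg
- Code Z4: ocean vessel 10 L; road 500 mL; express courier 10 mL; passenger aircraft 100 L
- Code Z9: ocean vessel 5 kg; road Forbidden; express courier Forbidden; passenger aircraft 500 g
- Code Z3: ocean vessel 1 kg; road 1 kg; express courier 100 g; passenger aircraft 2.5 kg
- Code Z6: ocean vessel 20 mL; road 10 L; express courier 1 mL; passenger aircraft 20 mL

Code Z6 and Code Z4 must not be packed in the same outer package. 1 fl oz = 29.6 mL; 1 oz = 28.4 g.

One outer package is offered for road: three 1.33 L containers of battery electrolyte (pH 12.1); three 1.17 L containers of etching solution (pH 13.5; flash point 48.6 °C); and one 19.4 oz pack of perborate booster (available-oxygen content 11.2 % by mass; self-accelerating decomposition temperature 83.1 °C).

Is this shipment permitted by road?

With pH 12.1 (≥ 12), the battery electrolyte falls in Code Z6.
Etching solution: pH 13.5 ≥ 12 → Code Z6 (Corrosive).
Available-oxygen content 11.2 % by mass meets the Code Z3 criterion (Oxidizer), so the perborate booster is Code Z3.
Code Z6 net quantity: (three 1.33 L containers = 3.99 L) + (three 1.17 L containers = 3.51 L) = 7.5 L.
7.5 L is within the road limit of 10 L for Code Z6.
Code Z3 quantity: one 19.4 oz pack = 550.96 g.
550.96 g is within the road limit of 1 kg for Code Z3.
The segregation rule (Code Z6 with Code Z4) does not apply to Code Z6 with Code Z3.
Every hazard code is within its road limit and no segregation rule is violated.

Yes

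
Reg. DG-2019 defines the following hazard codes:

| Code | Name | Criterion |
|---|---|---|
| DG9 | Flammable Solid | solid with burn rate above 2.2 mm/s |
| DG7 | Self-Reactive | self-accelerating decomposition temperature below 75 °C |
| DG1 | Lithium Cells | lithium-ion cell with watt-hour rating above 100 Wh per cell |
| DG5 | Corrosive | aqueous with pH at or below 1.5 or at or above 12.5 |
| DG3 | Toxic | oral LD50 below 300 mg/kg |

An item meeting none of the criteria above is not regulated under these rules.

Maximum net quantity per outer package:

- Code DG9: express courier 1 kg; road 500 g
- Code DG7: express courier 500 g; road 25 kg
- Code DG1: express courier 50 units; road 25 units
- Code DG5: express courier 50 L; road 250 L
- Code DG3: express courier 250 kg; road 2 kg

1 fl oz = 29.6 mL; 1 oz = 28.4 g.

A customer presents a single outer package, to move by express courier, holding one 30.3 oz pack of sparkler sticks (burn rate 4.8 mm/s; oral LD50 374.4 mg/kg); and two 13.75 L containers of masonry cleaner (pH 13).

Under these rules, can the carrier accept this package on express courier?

Yes

The sparkler sticks have burn rate 4.8 mm/s, which is > 2.2 mm/s, so they are Code DG9 (Flammable Solid).
The masonry cleaner has pH 13, which is ≥ 12.5, so it is Code DG5 (Corrosive).
Code DG5 quantity: two 13.75 L containers = 27.5 L.
That is within the Code DG5 express courier limit of 50 L.
Code DG9 quantity: one 30.3 oz pack = 860.52 g.
860.52 g ≤ 1 kg (express courier limit, Code DG9) — within limit.
Every hazard code is within its express courier limit and no segregation rule is violated.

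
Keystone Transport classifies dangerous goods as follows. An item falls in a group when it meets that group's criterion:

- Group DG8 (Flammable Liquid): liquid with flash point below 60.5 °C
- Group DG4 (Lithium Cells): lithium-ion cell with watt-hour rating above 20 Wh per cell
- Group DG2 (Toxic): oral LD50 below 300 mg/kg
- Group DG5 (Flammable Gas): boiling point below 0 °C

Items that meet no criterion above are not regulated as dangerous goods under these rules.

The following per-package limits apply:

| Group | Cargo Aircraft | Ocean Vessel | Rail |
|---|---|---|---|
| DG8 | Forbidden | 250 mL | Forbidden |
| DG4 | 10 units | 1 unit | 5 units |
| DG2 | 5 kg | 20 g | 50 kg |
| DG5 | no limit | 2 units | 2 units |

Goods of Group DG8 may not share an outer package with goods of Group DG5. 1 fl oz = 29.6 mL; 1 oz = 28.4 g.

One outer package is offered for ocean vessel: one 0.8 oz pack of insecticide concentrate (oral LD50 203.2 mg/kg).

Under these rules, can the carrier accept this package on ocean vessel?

No

With oral LD50 203.2 mg/kg (< 300 mg/kg), the insecticide concentrate falls in Group DG2.
Group DG2 quantity: one 0.8 oz pack = 22.72 g.
22.72 g > 20 g (ocean vessel limit, Group DG2) — over the limit.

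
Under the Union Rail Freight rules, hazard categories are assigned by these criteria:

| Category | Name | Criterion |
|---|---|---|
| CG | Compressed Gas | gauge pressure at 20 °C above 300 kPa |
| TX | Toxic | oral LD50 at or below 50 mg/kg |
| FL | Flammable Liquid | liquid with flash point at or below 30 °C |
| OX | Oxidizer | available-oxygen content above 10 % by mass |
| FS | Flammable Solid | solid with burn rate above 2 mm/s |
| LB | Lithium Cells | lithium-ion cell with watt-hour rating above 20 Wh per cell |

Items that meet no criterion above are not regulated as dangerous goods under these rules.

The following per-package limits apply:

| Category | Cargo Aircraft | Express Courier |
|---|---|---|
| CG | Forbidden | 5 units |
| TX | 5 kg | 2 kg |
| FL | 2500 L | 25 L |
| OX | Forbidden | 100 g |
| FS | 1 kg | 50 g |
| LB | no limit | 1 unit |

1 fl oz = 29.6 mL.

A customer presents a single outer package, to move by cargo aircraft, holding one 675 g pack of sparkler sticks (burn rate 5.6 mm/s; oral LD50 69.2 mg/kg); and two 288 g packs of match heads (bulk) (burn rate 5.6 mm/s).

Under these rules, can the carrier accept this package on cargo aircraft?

No

With burn rate 5.6 mm/s (> 2 mm/s), the sparkler sticks fall in Category FS.
The match heads (bulk) have burn rate 5.6 mm/s, which is > 2 mm/s, so they are Category FS (Flammable Solid).
Category FS net quantity: 675 g + (two 288 g packs = 576 g) = 1.251 kg.
1.251 kg > 1 kg (cargo aircraft limit, Category FS) — over the limit.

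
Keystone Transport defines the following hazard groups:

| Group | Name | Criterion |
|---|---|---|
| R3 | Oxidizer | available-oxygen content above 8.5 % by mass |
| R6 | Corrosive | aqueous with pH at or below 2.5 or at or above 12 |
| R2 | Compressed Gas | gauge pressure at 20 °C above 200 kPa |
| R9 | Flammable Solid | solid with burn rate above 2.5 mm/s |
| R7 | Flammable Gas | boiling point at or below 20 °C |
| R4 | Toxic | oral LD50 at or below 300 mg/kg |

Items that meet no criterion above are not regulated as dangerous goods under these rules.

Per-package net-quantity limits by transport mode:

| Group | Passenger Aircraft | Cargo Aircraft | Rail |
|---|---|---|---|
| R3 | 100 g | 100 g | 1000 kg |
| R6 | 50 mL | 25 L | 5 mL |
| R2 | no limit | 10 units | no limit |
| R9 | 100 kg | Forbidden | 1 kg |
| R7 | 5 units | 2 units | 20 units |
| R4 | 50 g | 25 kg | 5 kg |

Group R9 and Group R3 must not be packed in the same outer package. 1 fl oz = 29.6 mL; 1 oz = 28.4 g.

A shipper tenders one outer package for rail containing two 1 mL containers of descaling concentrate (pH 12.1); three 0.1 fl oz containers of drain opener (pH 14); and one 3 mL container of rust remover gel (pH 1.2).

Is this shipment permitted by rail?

pH 12.1 meets the Group R6 criterion (Corrosive), so the descaling concentrate is Group R6.
With pH 14 (≥ 12), the drain opener falls in Group R6.
With pH 1.2 (≤ 2.5), the rust remover gel falls in Group R6.
Group R6 net quantity: (two 1 mL containers = 2 mL) + (three 0.1 fl oz containers = 8.88 mL) + 3 mL = 13.88 mL.
That exceeds the Group R6 rail limit of 5 mL.

No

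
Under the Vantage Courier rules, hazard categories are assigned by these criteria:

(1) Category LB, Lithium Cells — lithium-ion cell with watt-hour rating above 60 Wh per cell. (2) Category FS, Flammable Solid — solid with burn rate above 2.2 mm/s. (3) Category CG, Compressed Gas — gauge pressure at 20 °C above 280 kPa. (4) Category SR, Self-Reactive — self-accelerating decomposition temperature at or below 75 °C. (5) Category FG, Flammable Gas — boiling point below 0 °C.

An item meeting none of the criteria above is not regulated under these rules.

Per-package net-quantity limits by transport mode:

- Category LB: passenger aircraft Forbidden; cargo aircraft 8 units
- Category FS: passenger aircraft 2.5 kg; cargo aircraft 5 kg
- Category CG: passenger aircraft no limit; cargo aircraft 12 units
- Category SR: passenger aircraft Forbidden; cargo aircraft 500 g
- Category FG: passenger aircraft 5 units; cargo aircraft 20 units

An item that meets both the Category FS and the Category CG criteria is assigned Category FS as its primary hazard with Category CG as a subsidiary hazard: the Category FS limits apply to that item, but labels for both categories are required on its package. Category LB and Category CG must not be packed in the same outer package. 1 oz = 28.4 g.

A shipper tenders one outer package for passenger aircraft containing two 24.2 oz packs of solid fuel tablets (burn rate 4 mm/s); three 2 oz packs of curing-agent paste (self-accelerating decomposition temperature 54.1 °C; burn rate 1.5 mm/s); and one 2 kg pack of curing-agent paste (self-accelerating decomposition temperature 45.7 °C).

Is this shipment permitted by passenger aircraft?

No

Burn rate 4 mm/s meets the Category FS criterion (Flammable Solid), so the solid fuel tablets are Category FS.
With self-accelerating decomposition temperature 54.1 °C (≤ 75 °C), the curing-agent paste falls in Category SR.
The curing-agent paste has self-accelerating decomposition temperature 45.7 °C, which is ≤ 75 °C, so it is Category SR (Self-Reactive).
Total Category SR: (three 2 oz packs = 170.4 g) + 2 kg = 2170.4 g.
By passenger aircraft, Category SR is Forbidden regardless of quantity.
Category FS quantity: two 24.2 oz packs = 1374.56 g.
1374.56 g ≤ 2.5 kg (passenger aircraft limit, Category FS) — within limit.
The segregation rule (Category LB with Category CG) does not apply to Category SR with Category FS.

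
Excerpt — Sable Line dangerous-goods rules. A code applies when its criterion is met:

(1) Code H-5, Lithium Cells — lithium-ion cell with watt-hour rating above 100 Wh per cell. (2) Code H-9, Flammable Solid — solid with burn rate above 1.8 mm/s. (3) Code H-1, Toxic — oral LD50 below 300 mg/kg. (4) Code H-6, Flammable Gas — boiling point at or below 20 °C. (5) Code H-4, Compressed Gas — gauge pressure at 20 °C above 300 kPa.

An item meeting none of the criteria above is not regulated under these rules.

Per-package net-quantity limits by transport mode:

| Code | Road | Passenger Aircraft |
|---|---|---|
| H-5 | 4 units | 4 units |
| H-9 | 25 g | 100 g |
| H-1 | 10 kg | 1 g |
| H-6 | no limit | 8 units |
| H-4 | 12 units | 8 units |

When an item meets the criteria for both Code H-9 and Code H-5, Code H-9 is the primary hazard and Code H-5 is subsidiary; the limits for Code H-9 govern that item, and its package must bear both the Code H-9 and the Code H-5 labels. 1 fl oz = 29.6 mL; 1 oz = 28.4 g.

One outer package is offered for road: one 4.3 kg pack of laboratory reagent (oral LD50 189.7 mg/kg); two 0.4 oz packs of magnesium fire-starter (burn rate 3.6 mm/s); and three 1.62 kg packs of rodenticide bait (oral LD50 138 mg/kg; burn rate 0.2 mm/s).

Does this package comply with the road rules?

Yes

Oral LD50 189.7 mg/kg meets the Code H-1 criterion (Toxic), so the laboratory reagent is Code H-1.
The magnesium fire-starter has burn rate 3.6 mm/s, which is > 1.8 mm/s, so it is Code H-9 (Flammable Solid).
Rodenticide bait: oral LD50 138 mg/kg < 300 mg/kg → Code H-1 (Toxic).
Code H-1 net quantity: 4.3 kg + (three 1.62 kg packs = 4.86 kg) = 9.16 kg.
9.16 kg ≤ 10 kg (road limit, Code H-1) — within limit.
Code H-9 quantity: two 0.4 oz packs = 22.72 g.
22.72 g ≤ 25 g (road limit, Code H-9) — within limit.
Every hazard code is within its road limit and no segregation rule is violated.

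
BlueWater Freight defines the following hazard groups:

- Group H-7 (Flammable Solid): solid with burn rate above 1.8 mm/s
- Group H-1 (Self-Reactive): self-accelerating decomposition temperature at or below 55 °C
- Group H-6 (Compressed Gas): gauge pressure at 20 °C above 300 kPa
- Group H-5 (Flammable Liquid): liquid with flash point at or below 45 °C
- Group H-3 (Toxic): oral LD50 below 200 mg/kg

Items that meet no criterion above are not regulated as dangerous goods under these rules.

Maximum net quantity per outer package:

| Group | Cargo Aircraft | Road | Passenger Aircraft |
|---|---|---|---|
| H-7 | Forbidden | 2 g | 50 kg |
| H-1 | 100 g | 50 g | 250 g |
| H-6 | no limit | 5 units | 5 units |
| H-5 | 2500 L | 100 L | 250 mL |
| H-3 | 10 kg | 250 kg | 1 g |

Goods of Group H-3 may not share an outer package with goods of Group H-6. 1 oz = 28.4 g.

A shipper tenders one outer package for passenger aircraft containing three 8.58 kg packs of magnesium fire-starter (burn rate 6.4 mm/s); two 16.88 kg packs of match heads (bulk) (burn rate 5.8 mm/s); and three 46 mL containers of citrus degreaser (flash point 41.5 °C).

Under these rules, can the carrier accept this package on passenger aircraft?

With burn rate 6.4 mm/s (> 1.8 mm/s), the magnesium fire-starter falls in Group H-7.
Match heads (bulk): burn rate 5.8 mm/s > 1.8 mm/s → Group H-7 (Flammable Solid).
The citrus degreaser has flash point 41.5 °C, which is ≤ 45 °C, so it is Group H-5 (Flammable Liquid).
Group H-7 net quantity: (three 8.58 kg packs = 25.74 kg) + (two 16.88 kg packs = 33.76 kg) = 59.5 kg.
59.5 kg > 50 kg (passenger aircraft limit, Group H-7) — over the limit.
Group H-5 quantity: three 46 mL containers = 138 mL.
138 mL is within the passenger aircraft limit of 250 mL for Group H-5.
The segregation rule (Group H-3 with Group H-6) does not apply to Group H-7 with Group H-5.

No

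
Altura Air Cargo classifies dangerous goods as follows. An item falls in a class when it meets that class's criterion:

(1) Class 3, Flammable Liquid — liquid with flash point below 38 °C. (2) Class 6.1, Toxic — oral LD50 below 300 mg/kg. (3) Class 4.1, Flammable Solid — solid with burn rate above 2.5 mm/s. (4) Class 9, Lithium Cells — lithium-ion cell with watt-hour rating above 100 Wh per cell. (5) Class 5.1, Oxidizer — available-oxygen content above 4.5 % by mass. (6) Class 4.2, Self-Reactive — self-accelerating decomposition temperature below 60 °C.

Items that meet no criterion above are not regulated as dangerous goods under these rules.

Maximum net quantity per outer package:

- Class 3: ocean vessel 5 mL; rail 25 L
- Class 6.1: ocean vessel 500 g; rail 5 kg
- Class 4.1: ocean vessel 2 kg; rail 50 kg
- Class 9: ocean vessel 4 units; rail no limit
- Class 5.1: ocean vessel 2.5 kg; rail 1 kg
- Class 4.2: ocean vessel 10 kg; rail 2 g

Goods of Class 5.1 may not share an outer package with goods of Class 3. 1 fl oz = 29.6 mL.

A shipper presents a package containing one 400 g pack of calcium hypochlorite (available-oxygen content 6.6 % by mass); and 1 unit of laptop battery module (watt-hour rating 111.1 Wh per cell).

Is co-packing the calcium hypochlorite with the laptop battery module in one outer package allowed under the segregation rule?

The calcium hypochlorite has available-oxygen content 6.6 % by mass, which is > 4.5 % by mass, so it is Class 5.1 (Oxidizer).
The laptop battery module has watt-hour rating 111.1 Wh per cell, which is > 100 Wh per cell, so it is Class 9 (Lithium Cells).
No segregation rule bars Class 5.1 with Class 9.

Yes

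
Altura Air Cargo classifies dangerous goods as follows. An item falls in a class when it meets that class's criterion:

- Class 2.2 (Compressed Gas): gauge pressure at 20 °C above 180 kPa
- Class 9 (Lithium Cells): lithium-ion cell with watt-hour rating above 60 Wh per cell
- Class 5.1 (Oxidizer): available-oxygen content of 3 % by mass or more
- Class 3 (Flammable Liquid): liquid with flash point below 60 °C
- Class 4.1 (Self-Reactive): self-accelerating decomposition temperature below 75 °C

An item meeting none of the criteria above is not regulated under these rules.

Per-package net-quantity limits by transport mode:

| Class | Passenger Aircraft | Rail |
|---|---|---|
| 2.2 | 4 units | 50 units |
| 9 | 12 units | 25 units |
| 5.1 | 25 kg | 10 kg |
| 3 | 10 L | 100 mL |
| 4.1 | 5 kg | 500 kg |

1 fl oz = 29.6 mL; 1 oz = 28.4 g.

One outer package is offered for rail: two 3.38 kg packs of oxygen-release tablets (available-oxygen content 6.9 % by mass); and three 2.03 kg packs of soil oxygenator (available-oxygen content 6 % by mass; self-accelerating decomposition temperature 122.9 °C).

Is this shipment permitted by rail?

No

With available-oxygen content 6.9 % by mass (≥ 3 % by mass), the oxygen-release tablets fall in Class 5.1.
Available-oxygen content 6 % by mass meets the Class 5.1 criterion (Oxidizer), so the soil oxygenator is Class 5.1.
Total Class 5.1: (two 3.38 kg packs = 6.76 kg) + (three 2.03 kg packs = 6.09 kg) = 12.85 kg.
12.85 kg exceeds the rail limit of 10 kg for Class 5.1.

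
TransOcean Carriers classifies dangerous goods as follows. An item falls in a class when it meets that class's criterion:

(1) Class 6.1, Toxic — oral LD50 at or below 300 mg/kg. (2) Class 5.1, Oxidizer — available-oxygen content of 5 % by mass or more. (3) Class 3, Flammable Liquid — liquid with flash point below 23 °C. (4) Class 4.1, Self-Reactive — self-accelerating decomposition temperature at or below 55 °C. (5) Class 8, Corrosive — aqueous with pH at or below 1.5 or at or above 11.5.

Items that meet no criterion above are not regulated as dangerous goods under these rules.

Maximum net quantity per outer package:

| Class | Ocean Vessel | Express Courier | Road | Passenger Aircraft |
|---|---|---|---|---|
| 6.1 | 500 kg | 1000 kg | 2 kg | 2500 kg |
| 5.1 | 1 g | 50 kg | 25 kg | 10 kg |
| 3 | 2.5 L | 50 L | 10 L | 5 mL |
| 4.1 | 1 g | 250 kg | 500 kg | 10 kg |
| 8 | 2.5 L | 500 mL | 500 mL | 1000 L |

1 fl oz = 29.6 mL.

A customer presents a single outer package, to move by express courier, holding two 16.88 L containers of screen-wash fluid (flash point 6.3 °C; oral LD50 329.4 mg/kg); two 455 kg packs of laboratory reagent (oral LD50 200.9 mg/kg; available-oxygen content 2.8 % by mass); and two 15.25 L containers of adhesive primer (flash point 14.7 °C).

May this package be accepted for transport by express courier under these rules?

Flash point 6.3 °C meets the Class 3 criterion (Flammable Liquid), so the screen-wash fluid is Class 3.
Oral LD50 200.9 mg/kg meets the Class 6.1 criterion (Toxic), so the laboratory reagent is Class 6.1.
With flash point 14.7 °C (< 23 °C), the adhesive primer falls in Class 3.
Class 3 net quantity: (two 16.88 L containers = 33.76 L) + (two 15.25 L containers = 30.5 L) = 64.26 L.
That exceeds the Class 3 express courier limit of 50 L.
Class 6.1 quantity: two 455 kg packs = 910 kg.
910 kg ≤ 1000 kg (express courier limit, Class 6.1) — within limit.

No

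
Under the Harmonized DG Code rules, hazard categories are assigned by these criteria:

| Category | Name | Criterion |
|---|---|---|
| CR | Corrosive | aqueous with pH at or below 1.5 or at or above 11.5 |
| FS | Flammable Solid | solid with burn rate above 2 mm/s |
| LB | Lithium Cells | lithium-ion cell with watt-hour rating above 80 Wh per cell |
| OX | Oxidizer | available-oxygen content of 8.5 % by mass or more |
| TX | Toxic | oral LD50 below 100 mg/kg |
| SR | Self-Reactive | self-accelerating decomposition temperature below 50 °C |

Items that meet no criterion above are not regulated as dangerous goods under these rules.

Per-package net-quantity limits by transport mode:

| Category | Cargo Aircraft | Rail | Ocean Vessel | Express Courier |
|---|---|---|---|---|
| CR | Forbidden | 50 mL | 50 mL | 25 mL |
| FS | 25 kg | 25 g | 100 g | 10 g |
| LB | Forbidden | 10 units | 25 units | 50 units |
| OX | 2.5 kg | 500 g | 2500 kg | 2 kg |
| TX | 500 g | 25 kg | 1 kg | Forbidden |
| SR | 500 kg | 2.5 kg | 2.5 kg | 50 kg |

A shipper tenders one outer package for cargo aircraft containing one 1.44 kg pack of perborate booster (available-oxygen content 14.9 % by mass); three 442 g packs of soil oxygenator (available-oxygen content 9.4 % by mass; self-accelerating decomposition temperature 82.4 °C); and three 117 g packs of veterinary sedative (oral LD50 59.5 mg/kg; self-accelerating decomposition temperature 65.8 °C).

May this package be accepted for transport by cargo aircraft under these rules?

No

The perborate booster has available-oxygen content 14.9 % by mass, which is ≥ 8.5 % by mass, so it is Category OX (Oxidizer).
Soil oxygenator: available-oxygen content 9.4 % by mass ≥ 8.5 % by mass → Category OX (Oxidizer).
With oral LD50 59.5 mg/kg (< 100 mg/kg), the veterinary sedative falls in Category TX.
Total Category OX: 1.44 kg + (three 442 g packs = 1.326 kg) = 2.766 kg.
That exceeds the Category OX cargo aircraft limit of 2.5 kg.
Category TX quantity: three 117 g packs = 351 g.
That is within the Category TX cargo aircraft limit of 500 g.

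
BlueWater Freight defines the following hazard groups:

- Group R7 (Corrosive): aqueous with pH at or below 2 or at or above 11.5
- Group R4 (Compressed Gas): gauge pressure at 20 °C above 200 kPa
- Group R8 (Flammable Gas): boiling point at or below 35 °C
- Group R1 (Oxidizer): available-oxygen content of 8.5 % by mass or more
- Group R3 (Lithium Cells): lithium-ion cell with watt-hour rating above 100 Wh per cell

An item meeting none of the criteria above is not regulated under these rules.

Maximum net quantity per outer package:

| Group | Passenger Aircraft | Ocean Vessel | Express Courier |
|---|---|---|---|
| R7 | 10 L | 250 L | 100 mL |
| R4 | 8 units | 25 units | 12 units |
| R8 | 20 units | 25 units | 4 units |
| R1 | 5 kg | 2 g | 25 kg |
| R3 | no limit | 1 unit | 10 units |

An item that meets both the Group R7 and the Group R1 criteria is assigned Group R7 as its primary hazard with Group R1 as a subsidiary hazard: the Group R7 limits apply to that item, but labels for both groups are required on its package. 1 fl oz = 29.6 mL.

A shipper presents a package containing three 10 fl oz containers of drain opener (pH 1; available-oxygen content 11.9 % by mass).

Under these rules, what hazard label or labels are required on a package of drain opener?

Drain opener: pH 1 ≤ 2 → Group R7 (Corrosive).
Drain opener: available-oxygen content 11.9 % by mass ≥ 8.5 % by mass → Group R1 (Oxidizer).
By the precedence rule Group R7 is primary and Group R1 is subsidiary, and that rule requires both labels on the package.

Group R1 and R7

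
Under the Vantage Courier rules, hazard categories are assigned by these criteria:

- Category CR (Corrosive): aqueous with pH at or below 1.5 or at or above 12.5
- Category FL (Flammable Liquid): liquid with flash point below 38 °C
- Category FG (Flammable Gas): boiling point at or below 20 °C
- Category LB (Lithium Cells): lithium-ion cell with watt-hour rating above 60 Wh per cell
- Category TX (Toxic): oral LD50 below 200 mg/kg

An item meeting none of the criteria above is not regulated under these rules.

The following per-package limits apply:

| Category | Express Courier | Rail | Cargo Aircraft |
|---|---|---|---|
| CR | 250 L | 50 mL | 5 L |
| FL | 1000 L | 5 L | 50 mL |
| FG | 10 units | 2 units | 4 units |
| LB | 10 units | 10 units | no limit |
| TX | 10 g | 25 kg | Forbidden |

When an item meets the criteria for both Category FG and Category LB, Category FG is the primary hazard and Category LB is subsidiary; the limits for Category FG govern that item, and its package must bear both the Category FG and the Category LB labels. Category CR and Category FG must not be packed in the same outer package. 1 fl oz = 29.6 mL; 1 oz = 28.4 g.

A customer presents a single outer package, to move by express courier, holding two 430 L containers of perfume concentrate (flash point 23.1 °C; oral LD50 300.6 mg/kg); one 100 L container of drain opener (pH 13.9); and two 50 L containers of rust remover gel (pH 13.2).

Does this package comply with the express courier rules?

Yes

With flash point 23.1 °C (< 38 °C), the perfume concentrate falls in Category FL.
pH 13.9 meets the Category CR criterion (Corrosive), so the drain opener is Category CR.
The rust remover gel has pH 13.2, which is ≥ 12.5, so it is Category CR (Corrosive).
Category CR net quantity: 100 L + (two 50 L containers = 100 L) = 200 L.
That is within the Category CR express courier limit of 250 L.
Category FL quantity: two 430 L containers = 860 L.
860 L is within the express courier limit of 1000 L for Category FL.
The segregation rule (Category CR with Category FG) does not apply to Category CR with Category FL.
Every hazard category is within its express courier limit and no segregation rule is violated.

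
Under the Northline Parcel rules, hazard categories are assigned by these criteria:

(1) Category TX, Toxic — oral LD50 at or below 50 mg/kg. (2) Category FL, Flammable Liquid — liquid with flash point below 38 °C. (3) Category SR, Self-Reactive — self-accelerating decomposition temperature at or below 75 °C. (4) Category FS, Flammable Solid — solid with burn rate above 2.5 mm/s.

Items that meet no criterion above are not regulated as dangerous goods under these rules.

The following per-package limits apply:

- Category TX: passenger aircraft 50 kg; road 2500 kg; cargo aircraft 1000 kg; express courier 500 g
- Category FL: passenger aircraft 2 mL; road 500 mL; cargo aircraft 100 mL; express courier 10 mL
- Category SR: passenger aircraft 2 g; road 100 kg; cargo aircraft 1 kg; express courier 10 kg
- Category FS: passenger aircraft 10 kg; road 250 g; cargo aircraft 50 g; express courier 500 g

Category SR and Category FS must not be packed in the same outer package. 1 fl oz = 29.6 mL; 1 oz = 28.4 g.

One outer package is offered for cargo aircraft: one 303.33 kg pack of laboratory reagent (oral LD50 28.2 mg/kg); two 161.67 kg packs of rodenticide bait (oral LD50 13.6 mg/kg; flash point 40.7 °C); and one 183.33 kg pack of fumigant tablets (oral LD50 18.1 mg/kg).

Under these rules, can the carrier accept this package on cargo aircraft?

The laboratory reagent has oral LD50 28.2 mg/kg, which is ≤ 50 mg/kg, so it is Category TX (Toxic).
Rodenticide bait: oral LD50 13.6 mg/kg ≤ 50 mg/kg → Category TX (Toxic).
Oral LD50 18.1 mg/kg meets the Category TX criterion (Toxic), so the fumigant tablets are Category TX.
Category TX net quantity: 303.33 kg + (two 161.67 kg packs = 323.34 kg) + 183.33 kg = 810 kg.
810 kg ≤ 1000 kg (cargo aircraft limit, Category TX) — within limit.

Yes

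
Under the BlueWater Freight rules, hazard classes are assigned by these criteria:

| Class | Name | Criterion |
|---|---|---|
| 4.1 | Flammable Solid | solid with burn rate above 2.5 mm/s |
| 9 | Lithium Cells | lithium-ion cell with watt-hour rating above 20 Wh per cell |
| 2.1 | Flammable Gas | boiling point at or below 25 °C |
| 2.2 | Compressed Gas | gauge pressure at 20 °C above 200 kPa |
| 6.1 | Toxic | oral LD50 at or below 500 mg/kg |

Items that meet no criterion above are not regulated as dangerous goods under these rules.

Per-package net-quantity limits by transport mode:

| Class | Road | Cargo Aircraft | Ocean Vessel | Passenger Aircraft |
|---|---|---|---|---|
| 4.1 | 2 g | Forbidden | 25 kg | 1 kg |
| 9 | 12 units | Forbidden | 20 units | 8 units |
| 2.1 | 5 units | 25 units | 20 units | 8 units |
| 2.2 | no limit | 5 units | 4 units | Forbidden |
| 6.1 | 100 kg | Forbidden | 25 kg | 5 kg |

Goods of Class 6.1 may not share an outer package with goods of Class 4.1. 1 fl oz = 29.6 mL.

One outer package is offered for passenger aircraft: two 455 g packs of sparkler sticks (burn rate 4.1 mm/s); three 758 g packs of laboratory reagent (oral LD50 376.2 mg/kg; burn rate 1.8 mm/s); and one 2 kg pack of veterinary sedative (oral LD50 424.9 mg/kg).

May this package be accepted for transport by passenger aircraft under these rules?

No

Burn rate 4.1 mm/s meets the Class 4.1 criterion (Flammable Solid), so the sparkler sticks are Class 4.1.
With oral LD50 376.2 mg/kg (≤ 500 mg/kg), the laboratory reagent falls in Class 6.1.
Oral LD50 424.9 mg/kg meets the Class 6.1 criterion (Toxic), so the veterinary sedative is Class 6.1.
Class 6.1 net quantity: (three 758 g packs = 2.274 kg) + 2 kg = 4.274 kg.
4.274 kg is within the passenger aircraft limit of 5 kg for Class 6.1.
Class 4.1 quantity: two 455 g packs = 910 g.
910 g ≤ 1 kg (passenger aircraft limit, Class 4.1) — within limit.
Class 6.1 and Class 4.1 may not share an outer package.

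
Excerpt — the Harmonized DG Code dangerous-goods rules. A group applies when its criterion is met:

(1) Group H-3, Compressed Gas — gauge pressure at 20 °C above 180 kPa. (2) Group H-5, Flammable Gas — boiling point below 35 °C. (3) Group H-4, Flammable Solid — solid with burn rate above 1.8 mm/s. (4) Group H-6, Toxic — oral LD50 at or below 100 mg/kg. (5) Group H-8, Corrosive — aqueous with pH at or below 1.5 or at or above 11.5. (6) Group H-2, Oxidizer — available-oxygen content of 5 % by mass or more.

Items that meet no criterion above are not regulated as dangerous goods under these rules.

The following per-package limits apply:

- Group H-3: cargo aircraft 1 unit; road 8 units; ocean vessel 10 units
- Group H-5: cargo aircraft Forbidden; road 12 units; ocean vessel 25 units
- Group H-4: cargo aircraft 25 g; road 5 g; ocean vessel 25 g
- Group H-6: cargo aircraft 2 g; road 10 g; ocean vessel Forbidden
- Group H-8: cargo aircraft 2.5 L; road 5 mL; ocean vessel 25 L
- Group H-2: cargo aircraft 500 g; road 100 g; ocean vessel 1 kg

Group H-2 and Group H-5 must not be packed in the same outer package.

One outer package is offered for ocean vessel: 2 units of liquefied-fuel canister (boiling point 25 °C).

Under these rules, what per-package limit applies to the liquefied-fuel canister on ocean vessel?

With boiling point 25 °C (< 35 °C), the liquefied-fuel canister falls in Group H-5.
The ocean vessel limit for Group H-5 is 25 units.

25 units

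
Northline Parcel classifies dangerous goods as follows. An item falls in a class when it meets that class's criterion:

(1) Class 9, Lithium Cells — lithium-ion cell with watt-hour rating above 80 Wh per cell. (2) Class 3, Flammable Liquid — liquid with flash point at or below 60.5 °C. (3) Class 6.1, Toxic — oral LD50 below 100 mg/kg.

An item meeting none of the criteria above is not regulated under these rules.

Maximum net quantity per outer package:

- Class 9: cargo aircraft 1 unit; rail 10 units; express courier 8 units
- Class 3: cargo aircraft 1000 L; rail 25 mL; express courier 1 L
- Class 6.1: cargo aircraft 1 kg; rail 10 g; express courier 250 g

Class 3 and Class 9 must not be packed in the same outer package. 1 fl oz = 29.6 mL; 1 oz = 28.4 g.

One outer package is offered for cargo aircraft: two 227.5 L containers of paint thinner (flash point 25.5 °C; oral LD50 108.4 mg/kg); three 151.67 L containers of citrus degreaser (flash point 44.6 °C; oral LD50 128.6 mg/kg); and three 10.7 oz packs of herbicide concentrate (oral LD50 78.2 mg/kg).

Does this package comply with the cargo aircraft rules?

Flash point 25.5 °C meets the Class 3 criterion (Flammable Liquid), so the paint thinner is Class 3.
The citrus degreaser has flash point 44.6 °C, which is ≤ 60.5 °C, so it is Class 3 (Flammable Liquid).
The herbicide concentrate has oral LD50 78.2 mg/kg, which is < 100 mg/kg, so it is Class 6.1 (Toxic).
Total Class 3: (two 227.5 L containers = 455 L) + (three 151.67 L containers = 455.01 L) = 910.01 L.
910.01 L is within the cargo aircraft limit of 1000 L for Class 3.
Class 6.1 quantity: three 10.7 oz packs = 911.64 g.
911.64 g ≤ 1 kg (cargo aircraft limit, Class 6.1) — within limit.
The segregation rule (Class 3 with Class 9) does not apply to Class 3 with Class 6.1.
Every hazard class is within its cargo aircraft limit and no segregation rule is violated.

Yes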